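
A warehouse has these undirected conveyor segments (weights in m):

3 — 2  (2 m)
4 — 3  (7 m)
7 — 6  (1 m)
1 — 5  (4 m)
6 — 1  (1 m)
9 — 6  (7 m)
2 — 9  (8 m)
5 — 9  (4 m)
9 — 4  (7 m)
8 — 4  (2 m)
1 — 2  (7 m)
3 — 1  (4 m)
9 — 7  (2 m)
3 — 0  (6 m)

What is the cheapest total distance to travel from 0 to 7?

Compare a few routes:
0 - 3 - 1 - 6 - 7: 6+4+1+1 = 12
0 - 3 - 2 - 1 - 6 - 7: 6+2+7+1+1 = 17
The minimum is 12 m via 0 - 3 - 1 - 6 - 7.

12 m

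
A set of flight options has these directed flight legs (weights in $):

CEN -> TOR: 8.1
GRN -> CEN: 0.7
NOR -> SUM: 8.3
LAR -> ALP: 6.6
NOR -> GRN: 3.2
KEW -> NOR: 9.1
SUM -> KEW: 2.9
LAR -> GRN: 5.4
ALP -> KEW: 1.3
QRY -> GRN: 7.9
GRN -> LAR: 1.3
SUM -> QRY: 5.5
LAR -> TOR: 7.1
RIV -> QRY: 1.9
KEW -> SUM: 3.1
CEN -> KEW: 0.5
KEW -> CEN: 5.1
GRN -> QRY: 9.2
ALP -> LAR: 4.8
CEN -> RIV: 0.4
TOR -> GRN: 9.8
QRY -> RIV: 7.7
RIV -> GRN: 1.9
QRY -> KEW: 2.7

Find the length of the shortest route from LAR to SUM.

Enumerating some paths:
LAR - GRN - QRY - KEW - SUM: 5.4+9.2+2.7+3.1 = 20.4
LAR - GRN - CEN - RIV - QRY - KEW - SUM: 5.4+0.7+0.4+1.9+2.7+3.1 = 14.2
LAR - ALP - KEW - SUM: 6.6+1.3+3.1 = 11
LAR - GRN - CEN - KEW - SUM: 5.4+0.7+0.5+3.1 = 9.7
The minimum is $9.7 via LAR - GRN - CEN - KEW - SUM.

$9.7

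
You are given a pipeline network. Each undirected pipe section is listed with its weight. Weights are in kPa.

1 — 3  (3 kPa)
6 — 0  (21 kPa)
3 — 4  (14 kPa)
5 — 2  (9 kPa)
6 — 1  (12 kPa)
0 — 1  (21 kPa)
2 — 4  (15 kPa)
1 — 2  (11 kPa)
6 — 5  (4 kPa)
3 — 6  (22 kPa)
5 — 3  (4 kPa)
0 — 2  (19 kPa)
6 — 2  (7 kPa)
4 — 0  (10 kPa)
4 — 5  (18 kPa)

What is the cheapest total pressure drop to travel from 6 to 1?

Settle nodes by increasing distance from 6:
6: 0
5: 4  (via 6)
2: 7  (via 6)
3: 8  (via 5)
1: 11  (via 3)
Shortest route: 6 → 5 → 3 → 1 = 11 kPa.

11 kPa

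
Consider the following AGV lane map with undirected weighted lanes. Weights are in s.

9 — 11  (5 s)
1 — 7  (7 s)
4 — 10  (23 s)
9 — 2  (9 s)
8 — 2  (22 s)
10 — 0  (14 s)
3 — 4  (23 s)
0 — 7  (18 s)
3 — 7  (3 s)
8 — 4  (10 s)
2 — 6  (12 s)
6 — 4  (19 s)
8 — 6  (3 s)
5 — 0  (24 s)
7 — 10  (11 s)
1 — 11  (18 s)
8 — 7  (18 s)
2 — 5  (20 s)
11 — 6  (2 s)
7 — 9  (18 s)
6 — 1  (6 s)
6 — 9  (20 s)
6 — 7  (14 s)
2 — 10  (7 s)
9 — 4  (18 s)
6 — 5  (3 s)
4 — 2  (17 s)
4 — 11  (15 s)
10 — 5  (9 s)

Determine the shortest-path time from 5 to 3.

Running Dijkstra from 5:
5: 0
6: 3  (via 5)
11: 5  (via 6)
8: 6  (via 6)
1: 9  (via 6)
10: 9  (via 5)
9: 10  (via 11)
2: 15  (via 6)
4: 16  (via 8)
7: 16  (via 1)
3: 19  (via 7)
Shortest route: 5 → 6 → 1 → 7 → 3 = 19 s.

19 s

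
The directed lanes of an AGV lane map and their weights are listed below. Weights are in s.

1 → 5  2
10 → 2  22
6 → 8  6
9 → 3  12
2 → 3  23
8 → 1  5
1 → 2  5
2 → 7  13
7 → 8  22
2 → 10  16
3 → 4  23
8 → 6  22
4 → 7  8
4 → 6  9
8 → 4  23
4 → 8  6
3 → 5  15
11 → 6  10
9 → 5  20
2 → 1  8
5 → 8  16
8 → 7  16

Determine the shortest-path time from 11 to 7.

Running Dijkstra from 11:
11: 0
6: 10  (via 11)
8: 16  (via 6)
1: 21  (via 8)
5: 23  (via 1)
2: 26  (via 1)
7: 32  (via 8)
Shortest route: 11 → 6 → 8 → 7 = 32 s.

32 s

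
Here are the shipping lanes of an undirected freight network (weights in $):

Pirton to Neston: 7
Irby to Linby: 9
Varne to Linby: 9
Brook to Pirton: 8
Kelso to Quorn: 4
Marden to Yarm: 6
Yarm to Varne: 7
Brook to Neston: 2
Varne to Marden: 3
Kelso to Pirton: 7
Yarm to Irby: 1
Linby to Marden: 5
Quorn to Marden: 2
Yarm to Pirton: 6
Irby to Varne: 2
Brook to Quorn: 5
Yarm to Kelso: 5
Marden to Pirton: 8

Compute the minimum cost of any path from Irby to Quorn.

$7

Enumerating some paths:
Irby - Varne - Marden - Quorn: 2+3+2 = 7
Irby - Yarm - Varne - Marden - Quorn: 1+7+3+2 = 13
Irby - Yarm - Marden - Quorn: 1+6+2 = 9
Irby - Yarm - Kelso - Quorn: 1+5+4 = 10
The minimum is $7 via Irby - Varne - Marden - Quorn.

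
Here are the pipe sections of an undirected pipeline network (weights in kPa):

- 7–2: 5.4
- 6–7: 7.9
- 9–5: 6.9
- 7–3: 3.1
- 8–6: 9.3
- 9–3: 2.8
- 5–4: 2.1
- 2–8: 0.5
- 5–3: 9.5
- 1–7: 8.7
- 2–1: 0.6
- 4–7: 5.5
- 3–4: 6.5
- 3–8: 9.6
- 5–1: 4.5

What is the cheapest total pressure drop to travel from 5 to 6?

14.9 kPa

Compare a few routes:
5–1–2–7–6: 4.5+0.6+5.4+7.9 = 18.4
5–1–2–8–6: 4.5+0.6+0.5+9.3 = 14.9
5–4–7–6: 2.1+5.5+7.9 = 15.5
Cheapest is 5–1–2–8–6 at 14.9 kPa.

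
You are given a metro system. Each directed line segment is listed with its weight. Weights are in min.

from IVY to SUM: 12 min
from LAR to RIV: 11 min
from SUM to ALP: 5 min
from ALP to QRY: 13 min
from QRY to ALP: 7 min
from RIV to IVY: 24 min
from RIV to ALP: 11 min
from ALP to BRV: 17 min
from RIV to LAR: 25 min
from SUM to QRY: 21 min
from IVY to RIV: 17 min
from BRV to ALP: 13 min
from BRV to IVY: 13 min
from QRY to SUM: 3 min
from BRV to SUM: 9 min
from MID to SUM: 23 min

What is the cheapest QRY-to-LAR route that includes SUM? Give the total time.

Shortest QRY→SUM: QRY–SUM = 3
Best SUM to LAR: SUM–ALP–BRV–IVY–RIV–LAR costing 77
Total via SUM: 3 + 77 = 80 min.

80 min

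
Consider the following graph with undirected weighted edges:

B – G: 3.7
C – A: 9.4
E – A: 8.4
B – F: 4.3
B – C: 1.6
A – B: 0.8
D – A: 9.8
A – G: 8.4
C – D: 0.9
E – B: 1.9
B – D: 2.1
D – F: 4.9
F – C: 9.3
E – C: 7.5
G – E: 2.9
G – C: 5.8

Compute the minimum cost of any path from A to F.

5.1

Shortest distances from A:
A: 0
B: 0.8  (via A)
C: 2.4  (via B)
E: 2.7  (via B)
D: 2.9  (via B)
G: 4.5  (via B)
F: 5.1  (via B)
Shortest route: A → B → F = 5.1.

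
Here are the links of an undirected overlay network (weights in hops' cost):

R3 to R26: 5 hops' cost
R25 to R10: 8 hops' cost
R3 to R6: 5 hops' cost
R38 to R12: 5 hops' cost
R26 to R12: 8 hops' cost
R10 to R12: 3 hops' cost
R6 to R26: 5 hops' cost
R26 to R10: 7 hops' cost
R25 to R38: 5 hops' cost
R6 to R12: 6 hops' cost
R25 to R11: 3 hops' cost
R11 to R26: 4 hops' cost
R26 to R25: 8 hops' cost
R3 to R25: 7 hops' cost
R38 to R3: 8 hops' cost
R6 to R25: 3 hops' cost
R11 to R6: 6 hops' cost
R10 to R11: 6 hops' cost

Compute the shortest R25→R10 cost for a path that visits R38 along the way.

13 hops' cost

Shortest R25→R38: R25 → R38 = 5
Best R38 to R10: R38 → R12 → R10 costing 8
Total via R38: 5 + 8 = 13 hops' cost.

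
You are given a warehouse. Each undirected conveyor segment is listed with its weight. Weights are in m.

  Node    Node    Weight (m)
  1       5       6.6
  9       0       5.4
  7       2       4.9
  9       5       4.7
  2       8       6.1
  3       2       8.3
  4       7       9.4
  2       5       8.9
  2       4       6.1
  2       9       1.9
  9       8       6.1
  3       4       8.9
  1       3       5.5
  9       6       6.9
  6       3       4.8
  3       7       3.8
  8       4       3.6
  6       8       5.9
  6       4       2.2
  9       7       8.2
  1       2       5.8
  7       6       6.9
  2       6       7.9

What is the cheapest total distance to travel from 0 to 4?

Enumerating some paths:
0 → 9 → 2 → 4: 5.4+1.9+6.1 = 13.4
0 → 9 → 6 → 4: 5.4+6.9+2.2 = 14.5
0 → 9 → 8 → 4: 5.4+6.1+3.6 = 15.1
Cheapest is 0 → 9 → 2 → 4 at 13.4 m.

13.4 m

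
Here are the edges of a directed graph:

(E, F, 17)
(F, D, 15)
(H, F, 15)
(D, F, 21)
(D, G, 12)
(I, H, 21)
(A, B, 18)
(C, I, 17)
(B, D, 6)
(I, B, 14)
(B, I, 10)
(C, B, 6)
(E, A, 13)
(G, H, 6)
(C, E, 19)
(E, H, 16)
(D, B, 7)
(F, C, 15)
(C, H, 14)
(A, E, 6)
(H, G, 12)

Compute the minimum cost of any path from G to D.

36

Enumerating some paths:
G - H - F - D: 6+15+15 = 36
G - H - F - C - B - D: 6+15+15+6+6 = 48
The minimum is 36 via G - H - F - D.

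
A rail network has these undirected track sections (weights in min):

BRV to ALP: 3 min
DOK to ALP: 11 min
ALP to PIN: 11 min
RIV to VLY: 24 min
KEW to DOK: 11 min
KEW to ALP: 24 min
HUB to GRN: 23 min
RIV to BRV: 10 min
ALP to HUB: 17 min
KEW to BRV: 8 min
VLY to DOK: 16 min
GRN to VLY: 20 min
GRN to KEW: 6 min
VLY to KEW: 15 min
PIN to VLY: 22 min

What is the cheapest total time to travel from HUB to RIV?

30 min

Shortest distances from HUB:
HUB: 0
ALP: 17  (via HUB)
BRV: 20  (via ALP)
GRN: 23  (via HUB)
KEW: 28  (via BRV)
PIN: 28  (via ALP)
DOK: 28  (via ALP)
RIV: 30  (via BRV)
Shortest route: HUB–ALP–BRV–RIV = 30 min.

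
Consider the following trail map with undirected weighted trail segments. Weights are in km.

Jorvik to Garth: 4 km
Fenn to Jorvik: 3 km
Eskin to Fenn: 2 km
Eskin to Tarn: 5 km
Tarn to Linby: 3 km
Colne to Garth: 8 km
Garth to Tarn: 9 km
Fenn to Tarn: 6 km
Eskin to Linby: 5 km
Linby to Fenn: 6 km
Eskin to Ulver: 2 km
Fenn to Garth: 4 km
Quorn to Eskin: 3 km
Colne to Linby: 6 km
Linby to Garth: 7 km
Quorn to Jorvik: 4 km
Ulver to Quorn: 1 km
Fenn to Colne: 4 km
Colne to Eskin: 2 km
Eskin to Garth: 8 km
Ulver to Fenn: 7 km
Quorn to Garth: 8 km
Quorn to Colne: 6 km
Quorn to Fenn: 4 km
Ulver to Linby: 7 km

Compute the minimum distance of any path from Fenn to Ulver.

4 km

Candidate routes:
Fenn → Eskin → Ulver: 2+2 = 4
Fenn → Quorn → Ulver: 4+1 = 5
Cheapest is Fenn → Eskin → Ulver at 4 km.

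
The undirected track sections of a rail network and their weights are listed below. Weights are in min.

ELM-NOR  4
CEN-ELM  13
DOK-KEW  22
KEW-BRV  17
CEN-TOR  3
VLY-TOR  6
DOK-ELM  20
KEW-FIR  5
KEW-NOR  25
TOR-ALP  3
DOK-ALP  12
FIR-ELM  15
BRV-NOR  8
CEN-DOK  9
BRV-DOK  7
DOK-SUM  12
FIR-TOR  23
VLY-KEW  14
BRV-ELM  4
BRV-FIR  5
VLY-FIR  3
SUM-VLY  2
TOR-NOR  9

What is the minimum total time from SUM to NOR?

Shortest distances from SUM:
SUM: 0
VLY: 2  (via SUM)
FIR: 5  (via VLY)
TOR: 8  (via VLY)
KEW: 10  (via FIR)
BRV: 10  (via FIR)
CEN: 11  (via TOR)
ALP: 11  (via TOR)
DOK: 12  (via SUM)
ELM: 14  (via BRV)
NOR: 17  (via TOR)
Shortest route: SUM–VLY–TOR–NOR = 17 min.

17 min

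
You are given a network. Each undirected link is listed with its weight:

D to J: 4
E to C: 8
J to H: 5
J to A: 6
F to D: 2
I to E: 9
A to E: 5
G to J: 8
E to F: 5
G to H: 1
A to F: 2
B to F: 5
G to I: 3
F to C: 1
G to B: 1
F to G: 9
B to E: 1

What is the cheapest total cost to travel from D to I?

Enumerating some paths:
D - F - E - B - G - I: 2+5+1+1+3 = 12
D - F - B - G - I: 2+5+1+3 = 11
Cheapest is D - F - B - G - I at 11.

11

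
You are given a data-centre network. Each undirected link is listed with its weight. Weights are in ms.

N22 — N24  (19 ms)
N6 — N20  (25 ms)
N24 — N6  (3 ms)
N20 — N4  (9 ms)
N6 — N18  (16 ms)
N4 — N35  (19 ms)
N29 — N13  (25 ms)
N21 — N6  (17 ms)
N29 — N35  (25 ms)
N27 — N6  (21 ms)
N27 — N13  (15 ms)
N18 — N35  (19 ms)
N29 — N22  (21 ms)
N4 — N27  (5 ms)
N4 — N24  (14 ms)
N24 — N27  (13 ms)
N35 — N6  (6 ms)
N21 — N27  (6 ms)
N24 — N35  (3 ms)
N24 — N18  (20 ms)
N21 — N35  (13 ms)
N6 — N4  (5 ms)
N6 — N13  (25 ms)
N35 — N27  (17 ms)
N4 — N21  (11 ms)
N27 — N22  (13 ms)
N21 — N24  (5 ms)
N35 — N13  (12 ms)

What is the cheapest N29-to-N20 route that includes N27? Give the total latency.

48 ms

Best N29 to N27: N29–N22–N27 costing 34
Shortest N27→N20: N27–N4–N20 = 14
Total via N27: 34 + 14 = 48 ms.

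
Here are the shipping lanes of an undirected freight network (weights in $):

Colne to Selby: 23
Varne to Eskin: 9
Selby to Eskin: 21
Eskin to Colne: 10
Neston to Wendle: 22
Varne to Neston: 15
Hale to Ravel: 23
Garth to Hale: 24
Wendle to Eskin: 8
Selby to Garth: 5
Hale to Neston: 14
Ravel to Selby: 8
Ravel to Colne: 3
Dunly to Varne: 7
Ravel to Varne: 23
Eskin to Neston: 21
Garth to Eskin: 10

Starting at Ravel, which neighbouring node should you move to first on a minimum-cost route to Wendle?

Colne

Candidate routes:
Ravel → Colne → Eskin → Wendle: 3+10+8 = 21
Ravel → Selby → Eskin → Wendle: 8+21+8 = 37
Ravel → Selby → Garth → Eskin → Wendle: 8+5+10+8 = 31
The minimum is $21 via Ravel → Colne → Eskin → Wendle.
So from Ravel the first move is to Colne.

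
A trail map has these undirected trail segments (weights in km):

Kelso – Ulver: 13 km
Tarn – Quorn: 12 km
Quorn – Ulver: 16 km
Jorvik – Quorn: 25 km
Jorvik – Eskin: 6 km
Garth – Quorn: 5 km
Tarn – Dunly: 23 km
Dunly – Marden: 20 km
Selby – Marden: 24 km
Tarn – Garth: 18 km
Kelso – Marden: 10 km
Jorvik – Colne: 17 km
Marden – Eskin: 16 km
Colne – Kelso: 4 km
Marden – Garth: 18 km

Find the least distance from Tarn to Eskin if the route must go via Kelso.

67 km

Best Tarn to Kelso: Tarn–Quorn–Ulver–Kelso costing 41
Shortest Kelso→Eskin: Kelso–Marden–Eskin = 26
Total via Kelso: 41 + 26 = 67 km.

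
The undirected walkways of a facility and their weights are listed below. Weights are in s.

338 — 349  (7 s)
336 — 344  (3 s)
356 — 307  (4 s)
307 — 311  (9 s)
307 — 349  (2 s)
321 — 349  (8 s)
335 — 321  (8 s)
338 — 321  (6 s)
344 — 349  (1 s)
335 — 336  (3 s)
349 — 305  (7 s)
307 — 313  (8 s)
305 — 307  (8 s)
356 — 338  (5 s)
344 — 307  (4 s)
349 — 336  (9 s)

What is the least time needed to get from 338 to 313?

17 s

Candidate routes:
338 - 321 - 349 - 307 - 313: 6+8+2+8 = 24
338 - 349 - 344 - 307 - 313: 7+1+4+8 = 20
338 - 356 - 307 - 313: 5+4+8 = 17
Cheapest is 338 - 356 - 307 - 313 at 17 s.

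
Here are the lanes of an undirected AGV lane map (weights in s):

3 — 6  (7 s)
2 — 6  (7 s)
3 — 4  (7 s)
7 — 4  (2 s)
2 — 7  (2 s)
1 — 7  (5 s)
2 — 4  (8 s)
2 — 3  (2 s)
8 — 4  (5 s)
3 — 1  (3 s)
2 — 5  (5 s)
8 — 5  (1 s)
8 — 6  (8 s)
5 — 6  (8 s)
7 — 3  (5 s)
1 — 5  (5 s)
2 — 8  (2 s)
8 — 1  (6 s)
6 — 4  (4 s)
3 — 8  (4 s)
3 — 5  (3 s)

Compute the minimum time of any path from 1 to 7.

Shortest distances from 1:
1: 0
3: 3  (via 1)
2: 5  (via 3)
5: 5  (via 1)
7: 5  (via 1)
Shortest route: 1 → 7 = 5 s.

5 s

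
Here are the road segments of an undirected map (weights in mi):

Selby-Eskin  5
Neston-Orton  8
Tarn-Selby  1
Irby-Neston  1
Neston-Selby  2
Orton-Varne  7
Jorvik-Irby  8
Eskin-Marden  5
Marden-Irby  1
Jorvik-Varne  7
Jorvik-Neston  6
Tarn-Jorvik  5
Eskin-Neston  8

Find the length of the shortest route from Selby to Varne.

Running Dijkstra from Selby:
Selby: 0
Tarn: 1  (via Selby)
Neston: 2  (via Selby)
Irby: 3  (via Neston)
Marden: 4  (via Irby)
Eskin: 5  (via Selby)
Jorvik: 6  (via Tarn)
Orton: 10  (via Neston)
Varne: 13  (via Jorvik)
Shortest route: Selby–Tarn–Jorvik–Varne = 13 mi.

13 mi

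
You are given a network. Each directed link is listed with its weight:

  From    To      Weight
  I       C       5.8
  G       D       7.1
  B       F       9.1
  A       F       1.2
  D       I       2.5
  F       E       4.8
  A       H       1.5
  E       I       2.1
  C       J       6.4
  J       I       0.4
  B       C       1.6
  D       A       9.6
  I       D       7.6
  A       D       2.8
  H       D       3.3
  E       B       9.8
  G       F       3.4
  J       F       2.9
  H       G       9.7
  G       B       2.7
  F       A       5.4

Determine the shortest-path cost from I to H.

Enumerating some paths:
I - D - A - H: 7.6+9.6+1.5 = 18.7
I - C - J - F - A - H: 5.8+6.4+2.9+5.4+1.5 = 22
Cheapest is I - D - A - H at 18.7.

18.7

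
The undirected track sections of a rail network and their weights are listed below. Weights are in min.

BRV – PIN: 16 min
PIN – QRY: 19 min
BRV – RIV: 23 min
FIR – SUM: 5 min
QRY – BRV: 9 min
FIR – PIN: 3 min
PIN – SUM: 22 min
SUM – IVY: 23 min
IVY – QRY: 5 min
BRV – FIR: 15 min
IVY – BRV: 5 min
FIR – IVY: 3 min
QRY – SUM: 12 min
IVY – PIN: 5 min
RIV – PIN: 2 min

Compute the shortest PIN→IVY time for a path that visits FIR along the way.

6 min

Best PIN to FIR: PIN → FIR costing 3
Shortest FIR→IVY: FIR → IVY = 3
Total via FIR: 3 + 3 = 6 min.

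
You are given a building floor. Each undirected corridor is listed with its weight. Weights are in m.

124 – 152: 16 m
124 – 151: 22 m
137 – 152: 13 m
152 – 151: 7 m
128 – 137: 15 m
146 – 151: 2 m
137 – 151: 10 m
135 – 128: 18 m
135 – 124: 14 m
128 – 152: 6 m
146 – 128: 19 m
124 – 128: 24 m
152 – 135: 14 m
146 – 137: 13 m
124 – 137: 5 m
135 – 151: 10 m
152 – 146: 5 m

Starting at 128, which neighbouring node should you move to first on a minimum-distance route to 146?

152

Candidate routes:
128–137–151–146: 15+10+2 = 27
128–146: 19 = 19
128–152–146: 6+5 = 11
128–152–151–146: 6+7+2 = 15
Cheapest is 128–152–146 at 11 m.
So from 128 the first move is to 152.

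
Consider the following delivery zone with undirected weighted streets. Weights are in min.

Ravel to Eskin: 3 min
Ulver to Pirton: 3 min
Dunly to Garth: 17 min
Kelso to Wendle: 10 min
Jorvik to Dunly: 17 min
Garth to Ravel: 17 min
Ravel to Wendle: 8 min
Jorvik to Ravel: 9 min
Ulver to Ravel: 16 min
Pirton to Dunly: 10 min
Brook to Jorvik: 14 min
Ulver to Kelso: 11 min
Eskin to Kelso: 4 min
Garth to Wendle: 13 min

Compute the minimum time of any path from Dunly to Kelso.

24 min

Settle nodes by increasing distance from Dunly:
Dunly: 0
Pirton: 10  (via Dunly)
Ulver: 13  (via Pirton)
Jorvik: 17  (via Dunly)
Garth: 17  (via Dunly)
Kelso: 24  (via Ulver)
Shortest route: Dunly → Pirton → Ulver → Kelso = 24 min.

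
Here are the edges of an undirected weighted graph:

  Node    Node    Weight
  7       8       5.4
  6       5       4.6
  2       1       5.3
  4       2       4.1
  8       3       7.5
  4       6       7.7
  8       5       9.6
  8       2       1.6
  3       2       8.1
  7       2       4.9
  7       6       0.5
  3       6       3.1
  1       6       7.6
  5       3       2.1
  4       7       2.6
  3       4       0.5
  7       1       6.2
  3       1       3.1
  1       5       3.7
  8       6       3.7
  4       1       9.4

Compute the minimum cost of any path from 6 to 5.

Settle nodes by increasing distance from 6:
6: 0
7: 0.5  (via 6)
3: 3.1  (via 6)
4: 3.1  (via 7)
8: 3.7  (via 6)
5: 4.6  (via 6)
Shortest route: 6–5 = 4.6.

4.6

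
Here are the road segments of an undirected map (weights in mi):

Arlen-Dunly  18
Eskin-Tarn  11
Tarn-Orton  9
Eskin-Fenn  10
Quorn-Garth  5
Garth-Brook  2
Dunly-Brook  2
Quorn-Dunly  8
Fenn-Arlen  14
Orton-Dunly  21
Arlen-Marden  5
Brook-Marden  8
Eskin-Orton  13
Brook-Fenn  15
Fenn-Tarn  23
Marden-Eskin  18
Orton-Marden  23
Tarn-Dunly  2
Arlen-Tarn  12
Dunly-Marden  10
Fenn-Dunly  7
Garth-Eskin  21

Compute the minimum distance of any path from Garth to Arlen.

15 mi

Shortest distances from Garth:
Garth: 0
Brook: 2  (via Garth)
Dunly: 4  (via Brook)
Quorn: 5  (via Garth)
Tarn: 6  (via Dunly)
Marden: 10  (via Brook)
Fenn: 11  (via Dunly)
Orton: 15  (via Tarn)
Arlen: 15  (via Marden)
Shortest route: Garth → Brook → Marden → Arlen = 15 mi.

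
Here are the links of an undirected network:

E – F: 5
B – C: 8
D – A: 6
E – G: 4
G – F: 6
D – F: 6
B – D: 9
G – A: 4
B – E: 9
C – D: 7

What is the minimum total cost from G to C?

17

Candidate routes:
G - E - F - D - C: 4+5+6+7 = 22
G - F - D - C: 6+6+7 = 19
G - A - D - C: 4+6+7 = 17
G - E - B - C: 4+9+8 = 21
The minimum is 17 via G - A - D - C.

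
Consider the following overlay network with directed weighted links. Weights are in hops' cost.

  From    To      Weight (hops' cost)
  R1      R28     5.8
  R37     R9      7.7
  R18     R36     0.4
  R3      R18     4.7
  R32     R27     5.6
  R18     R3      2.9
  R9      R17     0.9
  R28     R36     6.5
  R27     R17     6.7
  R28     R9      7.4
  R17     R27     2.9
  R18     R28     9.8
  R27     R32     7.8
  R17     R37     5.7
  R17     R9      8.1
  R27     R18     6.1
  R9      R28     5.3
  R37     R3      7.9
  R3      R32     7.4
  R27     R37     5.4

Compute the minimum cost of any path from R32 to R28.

21.5 hops' cost

Compare a few routes:
R32 - R27 - R18 - R28: 5.6+6.1+9.8 = 21.5
R32 - R27 - R37 - R9 - R28: 5.6+5.4+7.7+5.3 = 24
The minimum is 21.5 hops' cost via R32 - R27 - R18 - R28.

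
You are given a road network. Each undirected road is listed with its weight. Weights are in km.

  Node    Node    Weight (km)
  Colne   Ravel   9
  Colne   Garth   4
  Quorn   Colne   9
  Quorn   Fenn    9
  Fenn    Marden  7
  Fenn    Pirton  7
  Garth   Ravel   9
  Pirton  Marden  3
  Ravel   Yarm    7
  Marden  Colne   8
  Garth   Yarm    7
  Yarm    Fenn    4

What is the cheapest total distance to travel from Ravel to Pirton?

18 km

Enumerating some paths:
Ravel - Yarm - Fenn - Pirton: 7+4+7 = 18
Ravel - Colne - Marden - Pirton: 9+8+3 = 20
Ravel - Yarm - Fenn - Marden - Pirton: 7+4+7+3 = 21
Ravel - Garth - Colne - Marden - Pirton: 9+4+8+3 = 24
Cheapest is Ravel - Yarm - Fenn - Pirton at 18 km.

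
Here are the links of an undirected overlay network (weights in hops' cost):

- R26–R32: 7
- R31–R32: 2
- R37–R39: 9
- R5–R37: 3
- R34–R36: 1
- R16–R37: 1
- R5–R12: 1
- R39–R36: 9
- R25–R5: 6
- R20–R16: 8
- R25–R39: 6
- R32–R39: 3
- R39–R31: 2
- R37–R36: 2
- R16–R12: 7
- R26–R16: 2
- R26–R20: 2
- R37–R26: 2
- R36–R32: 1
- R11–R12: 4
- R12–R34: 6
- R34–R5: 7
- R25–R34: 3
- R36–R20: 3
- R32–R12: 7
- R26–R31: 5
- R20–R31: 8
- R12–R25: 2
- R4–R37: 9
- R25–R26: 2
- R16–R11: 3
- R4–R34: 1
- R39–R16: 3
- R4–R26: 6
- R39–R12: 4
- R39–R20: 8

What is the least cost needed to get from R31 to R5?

7 hops' cost

Settle nodes by increasing distance from R31:
R31: 0
R32: 2  (via R31)
R39: 2  (via R31)
R36: 3  (via R32)
R34: 4  (via R36)
R37: 5  (via R36)
R16: 5  (via R39)
R4: 5  (via R34)
R26: 5  (via R31)
R20: 6  (via R36)
R12: 6  (via R39)
R5: 7  (via R12)
Shortest route: R31–R39–R12–R5 = 7 hops' cost.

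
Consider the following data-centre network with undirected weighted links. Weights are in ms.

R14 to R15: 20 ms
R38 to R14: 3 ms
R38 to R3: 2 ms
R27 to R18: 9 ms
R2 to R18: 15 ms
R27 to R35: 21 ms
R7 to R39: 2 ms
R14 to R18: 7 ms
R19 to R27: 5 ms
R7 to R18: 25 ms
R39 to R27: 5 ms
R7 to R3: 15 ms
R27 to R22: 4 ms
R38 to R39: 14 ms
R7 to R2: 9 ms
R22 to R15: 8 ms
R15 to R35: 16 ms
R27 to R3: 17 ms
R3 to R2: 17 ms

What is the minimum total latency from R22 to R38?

Shortest distances from R22:
R22: 0
R27: 4  (via R22)
R15: 8  (via R22)
R39: 9  (via R27)
R19: 9  (via R27)
R7: 11  (via R39)
R18: 13  (via R27)
R14: 20  (via R18)
R2: 20  (via R7)
R3: 21  (via R27)
R38: 23  (via R39)
Shortest route: R22–R27–R39–R38 = 23 ms.

23 ms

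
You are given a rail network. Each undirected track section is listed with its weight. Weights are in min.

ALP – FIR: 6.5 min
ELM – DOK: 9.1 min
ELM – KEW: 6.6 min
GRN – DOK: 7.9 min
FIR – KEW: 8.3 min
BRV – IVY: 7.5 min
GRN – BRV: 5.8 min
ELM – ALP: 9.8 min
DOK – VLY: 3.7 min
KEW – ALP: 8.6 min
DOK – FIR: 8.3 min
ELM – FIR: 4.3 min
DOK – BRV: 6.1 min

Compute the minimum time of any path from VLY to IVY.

17.3 min

Candidate routes:
VLY–DOK–GRN–BRV–IVY: 3.7+7.9+5.8+7.5 = 24.9
VLY–DOK–BRV–IVY: 3.7+6.1+7.5 = 17.3
Cheapest is VLY–DOK–BRV–IVY at 17.3 min.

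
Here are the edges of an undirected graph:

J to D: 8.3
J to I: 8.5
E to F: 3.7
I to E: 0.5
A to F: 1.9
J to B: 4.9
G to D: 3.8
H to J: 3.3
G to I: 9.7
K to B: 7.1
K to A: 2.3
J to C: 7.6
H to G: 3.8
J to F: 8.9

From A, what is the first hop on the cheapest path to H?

F

Compare a few routes:
A–F–E–I–J–H: 1.9+3.7+0.5+8.5+3.3 = 17.9
A–K–B–J–H: 2.3+7.1+4.9+3.3 = 17.6
A–F–J–H: 1.9+8.9+3.3 = 14.1
Cheapest is A–F–J–H at 14.1.
So from A the first move is to F.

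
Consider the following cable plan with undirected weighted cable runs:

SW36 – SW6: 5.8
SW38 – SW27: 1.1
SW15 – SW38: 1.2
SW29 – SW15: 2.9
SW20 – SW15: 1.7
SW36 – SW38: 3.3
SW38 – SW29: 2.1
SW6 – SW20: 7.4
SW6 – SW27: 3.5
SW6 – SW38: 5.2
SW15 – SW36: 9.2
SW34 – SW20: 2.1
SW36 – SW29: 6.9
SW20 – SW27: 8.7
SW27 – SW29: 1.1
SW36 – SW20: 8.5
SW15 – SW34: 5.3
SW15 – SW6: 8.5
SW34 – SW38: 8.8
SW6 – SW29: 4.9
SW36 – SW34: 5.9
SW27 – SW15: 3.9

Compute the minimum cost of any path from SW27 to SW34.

6.1

Settle nodes by increasing distance from SW27:
SW27: 0
SW38: 1.1  (via SW27)
SW29: 1.1  (via SW27)
SW15: 2.3  (via SW38)
SW6: 3.5  (via SW27)
SW20: 4  (via SW15)
SW36: 4.4  (via SW38)
SW34: 6.1  (via SW20)
Shortest route: SW27–SW38–SW15–SW20–SW34 = 6.1.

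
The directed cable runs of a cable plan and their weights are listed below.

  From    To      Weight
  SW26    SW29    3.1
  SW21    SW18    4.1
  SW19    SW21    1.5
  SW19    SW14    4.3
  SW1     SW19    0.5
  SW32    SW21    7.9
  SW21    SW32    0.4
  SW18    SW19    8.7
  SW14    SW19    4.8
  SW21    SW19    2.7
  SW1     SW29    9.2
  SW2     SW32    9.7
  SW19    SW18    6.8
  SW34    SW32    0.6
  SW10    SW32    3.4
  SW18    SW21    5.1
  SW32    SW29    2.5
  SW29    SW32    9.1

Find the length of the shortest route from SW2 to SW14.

24.6

Running Dijkstra from SW2:
SW2: 0
SW32: 9.7  (via SW2)
SW29: 12.2  (via SW32)
SW21: 17.6  (via SW32)
SW19: 20.3  (via SW21)
SW18: 21.7  (via SW21)
SW14: 24.6  (via SW19)
Shortest route: SW2 → SW32 → SW21 → SW19 → SW14 = 24.6.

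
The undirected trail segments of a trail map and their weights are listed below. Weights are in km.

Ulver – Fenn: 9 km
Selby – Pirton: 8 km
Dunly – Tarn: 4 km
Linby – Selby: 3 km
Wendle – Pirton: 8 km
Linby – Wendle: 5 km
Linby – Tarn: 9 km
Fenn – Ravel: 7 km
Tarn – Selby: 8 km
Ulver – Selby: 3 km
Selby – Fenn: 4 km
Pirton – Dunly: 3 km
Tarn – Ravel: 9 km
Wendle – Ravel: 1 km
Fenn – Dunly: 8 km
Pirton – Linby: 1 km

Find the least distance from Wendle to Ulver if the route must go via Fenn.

Best Wendle to Fenn: Wendle–Ravel–Fenn costing 8
Best Fenn to Ulver: Fenn–Selby–Ulver costing 7
Total via Fenn: 8 + 7 = 15 km.

15 km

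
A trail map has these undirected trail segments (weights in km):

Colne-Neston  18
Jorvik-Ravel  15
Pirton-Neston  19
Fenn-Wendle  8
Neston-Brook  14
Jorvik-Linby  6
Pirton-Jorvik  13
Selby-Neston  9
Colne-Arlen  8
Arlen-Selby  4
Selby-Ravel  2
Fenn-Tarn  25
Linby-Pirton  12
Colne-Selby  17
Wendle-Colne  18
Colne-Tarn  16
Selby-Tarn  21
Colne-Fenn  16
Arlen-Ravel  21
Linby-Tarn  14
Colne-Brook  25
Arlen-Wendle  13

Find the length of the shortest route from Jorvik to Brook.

Running Dijkstra from Jorvik:
Jorvik: 0
Linby: 6  (via Jorvik)
Pirton: 13  (via Jorvik)
Ravel: 15  (via Jorvik)
Selby: 17  (via Ravel)
Tarn: 20  (via Linby)
Arlen: 21  (via Selby)
Neston: 26  (via Selby)
Colne: 29  (via Arlen)
Wendle: 34  (via Arlen)
Brook: 40  (via Neston)
Shortest route: Jorvik–Ravel–Selby–Neston–Brook = 40 km.

40 km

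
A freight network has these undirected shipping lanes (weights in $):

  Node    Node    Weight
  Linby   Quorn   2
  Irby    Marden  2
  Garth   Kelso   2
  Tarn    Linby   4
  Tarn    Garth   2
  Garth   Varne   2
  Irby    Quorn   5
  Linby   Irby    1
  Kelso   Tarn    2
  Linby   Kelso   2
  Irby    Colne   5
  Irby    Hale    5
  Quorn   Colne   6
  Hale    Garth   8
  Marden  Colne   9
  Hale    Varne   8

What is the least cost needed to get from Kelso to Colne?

$8

Candidate routes:
Kelso → Linby → Irby → Colne: 2+1+5 = 8
Kelso → Tarn → Linby → Irby → Colne: 2+4+1+5 = 12
Kelso → Linby → Quorn → Colne: 2+2+6 = 10
Cheapest is Kelso → Linby → Irby → Colne at $8.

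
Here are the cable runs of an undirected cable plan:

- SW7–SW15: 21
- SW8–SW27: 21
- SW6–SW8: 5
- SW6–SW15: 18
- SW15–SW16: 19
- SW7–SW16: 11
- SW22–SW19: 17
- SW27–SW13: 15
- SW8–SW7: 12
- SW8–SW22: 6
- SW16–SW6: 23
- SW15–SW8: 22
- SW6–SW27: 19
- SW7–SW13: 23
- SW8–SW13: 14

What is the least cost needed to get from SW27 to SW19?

Enumerating some paths:
SW27 → SW13 → SW8 → SW22 → SW19: 15+14+6+17 = 52
SW27 → SW8 → SW22 → SW19: 21+6+17 = 44
SW27 → SW6 → SW8 → SW22 → SW19: 19+5+6+17 = 47
Cheapest is SW27 → SW8 → SW22 → SW19 at 44.

44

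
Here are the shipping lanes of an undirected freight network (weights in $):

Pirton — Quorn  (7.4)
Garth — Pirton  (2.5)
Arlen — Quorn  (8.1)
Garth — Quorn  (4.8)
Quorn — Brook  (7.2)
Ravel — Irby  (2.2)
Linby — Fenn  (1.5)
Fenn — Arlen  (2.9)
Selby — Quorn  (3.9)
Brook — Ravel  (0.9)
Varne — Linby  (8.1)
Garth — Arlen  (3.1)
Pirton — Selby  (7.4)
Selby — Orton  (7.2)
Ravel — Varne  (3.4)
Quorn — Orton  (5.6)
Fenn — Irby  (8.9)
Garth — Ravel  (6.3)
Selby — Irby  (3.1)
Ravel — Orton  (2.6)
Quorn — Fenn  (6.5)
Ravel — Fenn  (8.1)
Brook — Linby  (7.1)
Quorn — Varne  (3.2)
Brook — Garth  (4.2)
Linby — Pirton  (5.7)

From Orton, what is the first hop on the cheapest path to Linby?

Ravel

Enumerating some paths:
Orton → Ravel → Brook → Linby: 2.6+0.9+7.1 = 10.6
Orton → Ravel → Fenn → Linby: 2.6+8.1+1.5 = 12.2
Orton → Quorn → Fenn → Linby: 5.6+6.5+1.5 = 13.6
The minimum is $10.6 via Orton → Ravel → Brook → Linby.
So from Orton the first move is to Ravel.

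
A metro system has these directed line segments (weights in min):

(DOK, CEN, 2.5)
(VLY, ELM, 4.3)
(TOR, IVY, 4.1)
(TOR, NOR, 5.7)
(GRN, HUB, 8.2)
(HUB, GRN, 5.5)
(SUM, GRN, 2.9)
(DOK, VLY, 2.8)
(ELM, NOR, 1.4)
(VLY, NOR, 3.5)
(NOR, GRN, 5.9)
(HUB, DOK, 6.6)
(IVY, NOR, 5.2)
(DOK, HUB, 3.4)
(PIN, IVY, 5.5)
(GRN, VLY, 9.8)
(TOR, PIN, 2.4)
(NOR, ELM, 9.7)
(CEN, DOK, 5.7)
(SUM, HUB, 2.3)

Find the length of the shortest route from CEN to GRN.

14.6 min

Running Dijkstra from CEN:
CEN: 0
DOK: 5.7  (via CEN)
VLY: 8.5  (via DOK)
HUB: 9.1  (via DOK)
NOR: 12  (via VLY)
ELM: 12.8  (via VLY)
GRN: 14.6  (via HUB)
Shortest route: CEN–DOK–HUB–GRN = 14.6 min.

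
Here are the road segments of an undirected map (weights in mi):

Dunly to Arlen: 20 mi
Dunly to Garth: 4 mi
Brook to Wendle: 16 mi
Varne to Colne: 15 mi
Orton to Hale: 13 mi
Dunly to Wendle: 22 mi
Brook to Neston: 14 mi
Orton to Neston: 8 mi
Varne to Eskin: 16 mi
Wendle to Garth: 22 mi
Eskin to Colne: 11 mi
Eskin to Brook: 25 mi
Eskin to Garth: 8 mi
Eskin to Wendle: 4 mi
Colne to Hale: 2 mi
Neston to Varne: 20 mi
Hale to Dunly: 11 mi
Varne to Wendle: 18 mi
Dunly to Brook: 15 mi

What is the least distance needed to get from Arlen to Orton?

Shortest distances from Arlen:
Arlen: 0
Dunly: 20  (via Arlen)
Garth: 24  (via Dunly)
Hale: 31  (via Dunly)
Eskin: 32  (via Garth)
Colne: 33  (via Hale)
Brook: 35  (via Dunly)
Wendle: 36  (via Eskin)
Orton: 44  (via Hale)
Shortest route: Arlen–Dunly–Hale–Orton = 44 mi.

44 mi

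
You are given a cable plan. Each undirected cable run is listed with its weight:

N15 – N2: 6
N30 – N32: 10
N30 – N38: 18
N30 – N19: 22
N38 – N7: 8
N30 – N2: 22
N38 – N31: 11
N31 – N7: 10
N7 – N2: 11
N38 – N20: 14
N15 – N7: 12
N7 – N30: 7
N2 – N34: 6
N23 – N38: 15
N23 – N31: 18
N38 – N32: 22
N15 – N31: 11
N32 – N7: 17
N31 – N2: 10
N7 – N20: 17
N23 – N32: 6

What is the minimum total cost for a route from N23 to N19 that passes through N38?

52

Shortest N23→N38: N23–N38 = 15
Best N38 to N19: N38–N7–N30–N19 costing 37
Total via N38: 15 + 37 = 52.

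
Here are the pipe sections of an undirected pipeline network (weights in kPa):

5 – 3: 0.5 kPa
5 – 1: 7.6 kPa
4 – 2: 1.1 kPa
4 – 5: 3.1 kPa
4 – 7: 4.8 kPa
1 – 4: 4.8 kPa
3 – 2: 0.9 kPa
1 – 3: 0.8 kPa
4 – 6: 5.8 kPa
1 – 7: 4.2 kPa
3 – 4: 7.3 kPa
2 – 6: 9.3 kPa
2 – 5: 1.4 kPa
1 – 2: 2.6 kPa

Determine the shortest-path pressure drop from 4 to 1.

Settle nodes by increasing distance from 4:
4: 0
2: 1.1  (via 4)
3: 2  (via 2)
5: 2.5  (via 2)
1: 2.8  (via 3)
Shortest route: 4 → 2 → 3 → 1 = 2.8 kPa.

2.8 kPa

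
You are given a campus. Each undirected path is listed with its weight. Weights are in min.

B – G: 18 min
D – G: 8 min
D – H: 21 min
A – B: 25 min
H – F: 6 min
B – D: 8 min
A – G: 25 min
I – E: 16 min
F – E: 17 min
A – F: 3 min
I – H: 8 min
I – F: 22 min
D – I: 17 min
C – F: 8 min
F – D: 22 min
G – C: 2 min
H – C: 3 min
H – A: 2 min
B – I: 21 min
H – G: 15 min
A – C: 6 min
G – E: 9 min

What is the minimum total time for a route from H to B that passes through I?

29 min

Shortest H→I: H–I = 8
Shortest I→B: I–B = 21
Total via I: 8 + 21 = 29 min.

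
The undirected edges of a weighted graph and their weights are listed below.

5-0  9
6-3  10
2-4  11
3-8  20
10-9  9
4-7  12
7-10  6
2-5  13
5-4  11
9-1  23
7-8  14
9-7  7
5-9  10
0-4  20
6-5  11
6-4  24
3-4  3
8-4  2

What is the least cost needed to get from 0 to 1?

42

Settle nodes by increasing distance from 0:
0: 0
5: 9  (via 0)
9: 19  (via 5)
4: 20  (via 0)
6: 20  (via 5)
2: 22  (via 5)
8: 22  (via 4)
3: 23  (via 4)
7: 26  (via 9)
10: 28  (via 9)
1: 42  (via 9)
Shortest route: 0–5–9–1 = 42.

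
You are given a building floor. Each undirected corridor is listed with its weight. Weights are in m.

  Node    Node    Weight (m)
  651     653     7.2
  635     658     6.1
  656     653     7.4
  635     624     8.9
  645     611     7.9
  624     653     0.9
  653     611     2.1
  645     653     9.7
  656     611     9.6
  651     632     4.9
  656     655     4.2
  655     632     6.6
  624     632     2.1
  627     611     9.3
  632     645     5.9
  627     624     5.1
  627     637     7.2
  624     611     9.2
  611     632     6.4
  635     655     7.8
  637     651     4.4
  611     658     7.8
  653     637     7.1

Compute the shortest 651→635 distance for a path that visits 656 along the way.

Best 651 to 656: 651 → 653 → 656 costing 14.6
Shortest 656→635: 656 → 655 → 635 = 12
Total via 656: 14.6 + 12 = 26.6 m.

26.6 m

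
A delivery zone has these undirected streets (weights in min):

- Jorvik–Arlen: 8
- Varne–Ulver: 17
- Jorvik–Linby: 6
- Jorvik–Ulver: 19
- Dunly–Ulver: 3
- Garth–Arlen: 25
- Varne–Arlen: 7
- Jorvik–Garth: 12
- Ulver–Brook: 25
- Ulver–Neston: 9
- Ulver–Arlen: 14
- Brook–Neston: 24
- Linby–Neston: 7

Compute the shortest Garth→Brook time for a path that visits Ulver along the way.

Best Garth to Ulver: Garth–Jorvik–Ulver costing 31
Shortest Ulver→Brook: Ulver–Brook = 25
Total via Ulver: 31 + 25 = 56 min.

56 min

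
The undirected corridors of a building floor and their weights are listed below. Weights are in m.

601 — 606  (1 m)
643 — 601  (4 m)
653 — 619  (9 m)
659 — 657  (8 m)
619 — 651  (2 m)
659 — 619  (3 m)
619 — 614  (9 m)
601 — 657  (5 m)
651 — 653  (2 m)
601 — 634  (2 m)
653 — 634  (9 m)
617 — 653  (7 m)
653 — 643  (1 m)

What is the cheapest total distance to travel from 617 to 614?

20 m

Compare a few routes:
617–653–619–614: 7+9+9 = 25
617–653–651–619–614: 7+2+2+9 = 20
Cheapest is 617–653–651–619–614 at 20 m.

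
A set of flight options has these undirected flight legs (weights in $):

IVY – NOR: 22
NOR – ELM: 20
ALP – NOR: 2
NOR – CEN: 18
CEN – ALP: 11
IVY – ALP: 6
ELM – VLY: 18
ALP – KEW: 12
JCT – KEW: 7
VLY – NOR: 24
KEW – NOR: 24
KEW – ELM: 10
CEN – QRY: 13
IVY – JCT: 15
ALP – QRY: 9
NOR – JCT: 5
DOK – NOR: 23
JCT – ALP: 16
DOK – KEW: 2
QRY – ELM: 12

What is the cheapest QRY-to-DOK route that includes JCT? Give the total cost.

$25

Shortest QRY→JCT: QRY → ALP → NOR → JCT = 16
Shortest JCT→DOK: JCT → KEW → DOK = 9
Total via JCT: 16 + 9 = $25.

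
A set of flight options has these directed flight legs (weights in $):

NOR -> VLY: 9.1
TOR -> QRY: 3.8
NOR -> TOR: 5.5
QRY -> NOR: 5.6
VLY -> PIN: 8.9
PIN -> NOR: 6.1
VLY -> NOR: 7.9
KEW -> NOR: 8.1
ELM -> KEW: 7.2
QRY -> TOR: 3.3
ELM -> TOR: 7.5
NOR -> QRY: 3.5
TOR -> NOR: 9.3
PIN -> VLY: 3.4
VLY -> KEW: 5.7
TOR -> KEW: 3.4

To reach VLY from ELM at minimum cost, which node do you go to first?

Enumerating some paths:
ELM → KEW → NOR → VLY: 7.2+8.1+9.1 = 24.4
ELM → TOR → NOR → VLY: 7.5+9.3+9.1 = 25.9
Cheapest is ELM → KEW → NOR → VLY at $24.4.
So from ELM the first move is to KEW.

KEW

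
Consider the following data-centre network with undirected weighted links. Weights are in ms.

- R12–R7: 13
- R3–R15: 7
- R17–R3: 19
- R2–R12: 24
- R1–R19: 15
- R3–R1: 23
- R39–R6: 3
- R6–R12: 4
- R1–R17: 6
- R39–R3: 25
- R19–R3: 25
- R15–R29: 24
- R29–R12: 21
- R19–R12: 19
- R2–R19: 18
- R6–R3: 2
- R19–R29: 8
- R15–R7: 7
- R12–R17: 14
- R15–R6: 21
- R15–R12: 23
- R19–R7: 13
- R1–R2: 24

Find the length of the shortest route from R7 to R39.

Settle nodes by increasing distance from R7:
R7: 0
R15: 7  (via R7)
R19: 13  (via R7)
R12: 13  (via R7)
R3: 14  (via R15)
R6: 16  (via R3)
R39: 19  (via R6)
Shortest route: R7 → R15 → R3 → R6 → R39 = 19 ms.

19 ms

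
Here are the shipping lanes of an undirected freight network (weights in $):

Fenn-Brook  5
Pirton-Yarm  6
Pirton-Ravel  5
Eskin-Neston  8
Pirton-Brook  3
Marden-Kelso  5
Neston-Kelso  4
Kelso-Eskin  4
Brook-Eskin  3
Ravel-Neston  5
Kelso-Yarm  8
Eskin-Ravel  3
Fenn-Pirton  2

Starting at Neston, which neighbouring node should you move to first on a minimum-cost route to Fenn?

Compare a few routes:
Neston–Ravel–Pirton–Fenn: 5+5+2 = 12
Neston–Kelso–Eskin–Brook–Fenn: 4+4+3+5 = 16
Neston–Kelso–Eskin–Brook–Pirton–Fenn: 4+4+3+3+2 = 16
Neston–Eskin–Brook–Fenn: 8+3+5 = 16
The minimum is $12 via Neston–Ravel–Pirton–Fenn.
So from Neston the first move is to Ravel.

Ravel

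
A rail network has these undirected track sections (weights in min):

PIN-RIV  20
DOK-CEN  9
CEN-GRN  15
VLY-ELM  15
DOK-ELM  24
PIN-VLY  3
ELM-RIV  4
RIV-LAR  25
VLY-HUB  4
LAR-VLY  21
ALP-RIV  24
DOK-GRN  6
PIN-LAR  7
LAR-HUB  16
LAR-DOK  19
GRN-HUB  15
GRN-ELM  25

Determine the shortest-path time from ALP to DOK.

52 min

Compare a few routes:
ALP–RIV–ELM–GRN–DOK: 24+4+25+6 = 59
ALP–RIV–ELM–DOK: 24+4+24 = 52
Cheapest is ALP–RIV–ELM–DOK at 52 min.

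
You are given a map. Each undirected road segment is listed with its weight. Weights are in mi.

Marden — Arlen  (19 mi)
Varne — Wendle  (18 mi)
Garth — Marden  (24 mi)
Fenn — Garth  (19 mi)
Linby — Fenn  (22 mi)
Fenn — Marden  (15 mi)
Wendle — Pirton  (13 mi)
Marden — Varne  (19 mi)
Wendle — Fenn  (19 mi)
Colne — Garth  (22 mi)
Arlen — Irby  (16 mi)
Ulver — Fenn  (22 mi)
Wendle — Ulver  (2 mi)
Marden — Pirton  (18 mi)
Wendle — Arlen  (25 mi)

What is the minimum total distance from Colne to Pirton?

Compare a few routes:
Colne - Garth - Fenn - Wendle - Pirton: 22+19+19+13 = 73
Colne - Garth - Fenn - Marden - Pirton: 22+19+15+18 = 74
Colne - Garth - Marden - Pirton: 22+24+18 = 64
Cheapest is Colne - Garth - Marden - Pirton at 64 mi.

64 mi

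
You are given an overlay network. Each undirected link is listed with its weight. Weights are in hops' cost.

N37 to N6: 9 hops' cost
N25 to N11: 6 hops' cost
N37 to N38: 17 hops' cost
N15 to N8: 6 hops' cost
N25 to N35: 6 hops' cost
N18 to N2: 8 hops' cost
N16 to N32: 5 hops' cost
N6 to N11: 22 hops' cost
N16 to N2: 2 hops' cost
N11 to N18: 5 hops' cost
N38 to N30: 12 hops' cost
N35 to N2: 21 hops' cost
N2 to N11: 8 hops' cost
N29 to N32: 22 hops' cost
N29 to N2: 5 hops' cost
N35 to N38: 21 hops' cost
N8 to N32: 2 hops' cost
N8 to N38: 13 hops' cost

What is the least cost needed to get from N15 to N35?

Enumerating some paths:
N15–N8–N32–N16–N2–N35: 6+2+5+2+21 = 36
N15–N8–N32–N16–N2–N11–N25–N35: 6+2+5+2+8+6+6 = 35
N15–N8–N38–N35: 6+13+21 = 40
The minimum is 35 hops' cost via N15–N8–N32–N16–N2–N11–N25–N35.

35 hops' cost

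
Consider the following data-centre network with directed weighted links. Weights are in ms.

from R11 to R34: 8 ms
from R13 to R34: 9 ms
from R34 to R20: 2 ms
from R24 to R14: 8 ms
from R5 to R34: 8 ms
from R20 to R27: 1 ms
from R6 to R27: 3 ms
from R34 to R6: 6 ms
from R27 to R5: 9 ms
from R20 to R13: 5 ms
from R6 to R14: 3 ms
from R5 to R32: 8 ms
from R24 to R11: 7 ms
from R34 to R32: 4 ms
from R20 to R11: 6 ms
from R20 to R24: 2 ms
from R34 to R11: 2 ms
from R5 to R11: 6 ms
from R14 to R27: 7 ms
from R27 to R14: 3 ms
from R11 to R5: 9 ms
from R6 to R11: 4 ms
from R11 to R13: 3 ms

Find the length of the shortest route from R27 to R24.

Settle nodes by increasing distance from R27:
R27: 0
R14: 3  (via R27)
R5: 9  (via R27)
R11: 15  (via R5)
R34: 17  (via R5)
R32: 17  (via R5)
R13: 18  (via R11)
R20: 19  (via R34)
R24: 21  (via R20)
Shortest route: R27–R5–R34–R20–R24 = 21 ms.

21 ms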